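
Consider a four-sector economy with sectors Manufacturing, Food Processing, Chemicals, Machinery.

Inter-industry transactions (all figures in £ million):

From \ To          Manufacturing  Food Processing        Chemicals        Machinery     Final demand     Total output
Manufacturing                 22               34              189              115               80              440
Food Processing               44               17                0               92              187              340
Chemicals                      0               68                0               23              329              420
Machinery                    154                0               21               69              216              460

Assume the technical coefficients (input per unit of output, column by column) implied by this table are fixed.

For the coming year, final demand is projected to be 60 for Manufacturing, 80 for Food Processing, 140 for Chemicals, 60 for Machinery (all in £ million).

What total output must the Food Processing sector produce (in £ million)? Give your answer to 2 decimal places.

x_2 = 140.61

Technical coefficients a_ij = z_ij / X_j:
  a_11 = 22/440 = 0.05, a_21 = 44/440 = 0.10, a_31 = 0/440 = 0.00, a_41 = 154/440 = 0.35
  a_12 = 34/340 = 0.10, a_22 = 17/340 = 0.05, a_32 = 68/340 = 0.20, a_42 = 0/340 = 0.00
  a_13 = 189/420 = 0.45, a_23 = 0/420 = 0.00, a_33 = 0/420 = 0.00, a_43 = 21/420 = 0.05
  a_14 = 115/460 = 0.25, a_24 = 92/460 = 0.20, a_34 = 23/460 = 0.05, a_44 = 69/460 = 0.15
I − A =
  [   0.95    -0.10    -0.45    -0.25]
  [  -0.10     0.95     0.00    -0.20]
  [   0.00    -0.20     1.00    -0.05]
  [  -0.35     0.00    -0.05     0.85]
Compute the cofactors C_ij = (−1)^(i+j)·(3×3 minor ij) of I−A; the adjugate is their transpose:
adj(I−A) = Cᵀ =
  [ 0.803125   0.163750   0.376250   0.296875]
  [ 0.154750   0.709750   0.080500   0.217250]
  [ 0.047625   0.145750   0.668500   0.087625]
  [ 0.333500   0.076000   0.194250   0.883500]
det(I−A) = Σ_j (I−A)_1j·C_1j = (0.95)(0.803125) + (-0.10)(0.154750) + (-0.45)(0.047625) + (-0.25)(0.333500) = 0.6426875
(I − A)⁻¹ = adj(I−A) / det(I−A) ≈
  [   1.2496     0.2548     0.5854     0.4619]
  [   0.2408     1.1043     0.1253     0.3380]
  [   0.0741     0.2268     1.0402     0.1363]
  [   0.5189     0.1183     0.3022     1.3747]
x = (I − A)⁻¹ d = adj(I−A)·d / det(I−A), with det(I−A) = 0.6426875:
  x_1 = (0.803125·60 + 0.163750·80 + 0.376250·140 + 0.296875·60) / 0.6426875 = 131.775 / 0.6426875 ≈ 205.04
  x_2 = (0.154750·60 + 0.709750·80 + 0.080500·140 + 0.217250·60) / 0.6426875 = 90.37 / 0.6426875 ≈ 140.61
  x_3 = (0.047625·60 + 0.145750·80 + 0.668500·140 + 0.087625·60) / 0.6426875 = 113.365 / 0.6426875 ≈ 176.39
  x_4 = (0.333500·60 + 0.076000·80 + 0.194250·140 + 0.883500·60) / 0.6426875 = 106.295 / 0.6426875 ≈ 165.39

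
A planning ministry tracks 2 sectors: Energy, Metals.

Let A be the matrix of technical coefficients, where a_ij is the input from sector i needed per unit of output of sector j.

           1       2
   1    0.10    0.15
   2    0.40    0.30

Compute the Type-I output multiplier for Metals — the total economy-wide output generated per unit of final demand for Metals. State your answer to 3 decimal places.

m_2 = 1.842

I − A =
  [   0.90    -0.15]
  [  -0.40     0.70]
det(I−A) = (0.90)(0.70) − (-0.15)(-0.40) = 0.5700
adj(I−A) = [[0.70, 0.15], [0.40, 0.90]]
(I − A)⁻¹ = adj(I−A) / det(I−A) ≈
  [   1.2281     0.2632]
  [   0.7018     1.5789]
The output multiplier for sector j is the column-j sum of the Leontief inverse (I − A)⁻¹ = adj(I−A) / det(I−A).
Column 2 of adj(I−A): (0.15, 0.90); det(I−A) = 0.5700.
m_2 = (0.15 + 0.90) / 0.5700 = 1.05 / 0.5700 ≈ 1.842.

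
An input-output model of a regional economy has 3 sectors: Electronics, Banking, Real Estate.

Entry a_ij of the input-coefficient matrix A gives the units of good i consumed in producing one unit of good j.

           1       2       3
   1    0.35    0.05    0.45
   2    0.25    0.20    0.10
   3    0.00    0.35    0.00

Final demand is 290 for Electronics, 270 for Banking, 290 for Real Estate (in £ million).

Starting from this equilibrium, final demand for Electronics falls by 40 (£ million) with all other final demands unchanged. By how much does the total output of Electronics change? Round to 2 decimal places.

Δx_1 = -68.71

I − A =
  [   0.65    -0.05    -0.45]
  [  -0.25     0.80    -0.10]
  [   0.00    -0.35     1.00]
Cofactors of I−A, C_ij = (−1)^(i+j)·(minor ij) (rows/columns in the sector order above):
  C_11 = (0.80)(1.00) − (-0.10)(-0.35) = 0.7650
  C_12 = −[(-0.25)(1.00) − (-0.10)(0.00)] = 0.2500
  C_13 = (-0.25)(-0.35) − (0.80)(0.00) = 0.0875
  C_21 = −[(-0.05)(1.00) − (-0.45)(-0.35)] = 0.2075
  C_22 = (0.65)(1.00) − (-0.45)(0.00) = 0.6500
  C_23 = −[(0.65)(-0.35) − (-0.05)(0.00)] = 0.2275
  C_31 = (-0.05)(-0.10) − (-0.45)(0.80) = 0.3650
  C_32 = −[(0.65)(-0.10) − (-0.45)(-0.25)] = 0.1775
  C_33 = (0.65)(0.80) − (-0.05)(-0.25) = 0.5075
det(I−A) = Σ_j (I−A)_1j·C_1j = (0.65)(0.7650) + (-0.05)(0.2500) + (-0.45)(0.0875) = 0.445375
adj(I−A) = Cᵀ =
  [ 0.7650   0.2075   0.3650]
  [ 0.2500   0.6500   0.1775]
  [ 0.0875   0.2275   0.5075]
(I − A)⁻¹ = adj(I−A) / det(I−A) ≈
  [   1.7177     0.4659     0.8195]
  [   0.5613     1.4594     0.3985]
  [   0.1965     0.5108     1.1395]
Δx = (I − A)⁻¹ Δd with Δd having -40 in the Electronics component and 0 elsewhere.
So Δx_1 = L_11 · (-40), where L_11 = adj(I−A)_11 / det(I−A) = 0.7650 / 0.445375.
Δx_1 = 0.7650 × (-40) / 0.445375 = -30.60 / 0.445375 ≈ -68.71.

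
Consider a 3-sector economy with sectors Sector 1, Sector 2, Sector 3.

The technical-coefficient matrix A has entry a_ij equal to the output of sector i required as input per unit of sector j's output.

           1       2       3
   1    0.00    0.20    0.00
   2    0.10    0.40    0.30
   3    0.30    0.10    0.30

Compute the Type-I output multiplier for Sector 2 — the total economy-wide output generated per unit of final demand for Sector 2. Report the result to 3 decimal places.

I − A =
  [   1.00    -0.20     0.00]
  [  -0.10     0.60    -0.30]
  [  -0.30    -0.10     0.70]
Cofactors of I−A, C_ij = (−1)^(i+j)·(minor ij) (rows/columns in the sector order above):
  C_11 = (0.60)(0.70) − (-0.30)(-0.10) = 0.3900
  C_12 = −[(-0.10)(0.70) − (-0.30)(-0.30)] = 0.1600
  C_13 = (-0.10)(-0.10) − (0.60)(-0.30) = 0.1900
  C_21 = −[(-0.20)(0.70) − (0.00)(-0.10)] = 0.1400
  C_22 = (1.00)(0.70) − (0.00)(-0.30) = 0.7000
  C_23 = −[(1.00)(-0.10) − (-0.20)(-0.30)] = 0.1600
  C_31 = (-0.20)(-0.30) − (0.00)(0.60) = 0.0600
  C_32 = −[(1.00)(-0.30) − (0.00)(-0.10)] = 0.3000
  C_33 = (1.00)(0.60) − (-0.20)(-0.10) = 0.5800
det(I−A) = Σ_j (I−A)_1j·C_1j = (1.00)(0.3900) + (-0.20)(0.1600) + (0.00)(0.1900) = 0.3580
adj(I−A) = Cᵀ =
  [ 0.3900   0.1400   0.0600]
  [ 0.1600   0.7000   0.3000]
  [ 0.1900   0.1600   0.5800]
(I − A)⁻¹ = adj(I−A) / det(I−A) ≈
  [   1.0894     0.3911     0.1676]
  [   0.4469     1.9553     0.8380]
  [   0.5307     0.4469     1.6201]
The output multiplier for sector j is the column-j sum of the Leontief inverse (I − A)⁻¹ = adj(I−A) / det(I−A).
Column 2 of adj(I−A): (0.1400, 0.7000, 0.1600); det(I−A) = 0.3580.
m_2 = (0.1400 + 0.7000 + 0.1600) / 0.3580 = 1.00 / 0.3580 ≈ 2.793.

m_2 = 2.793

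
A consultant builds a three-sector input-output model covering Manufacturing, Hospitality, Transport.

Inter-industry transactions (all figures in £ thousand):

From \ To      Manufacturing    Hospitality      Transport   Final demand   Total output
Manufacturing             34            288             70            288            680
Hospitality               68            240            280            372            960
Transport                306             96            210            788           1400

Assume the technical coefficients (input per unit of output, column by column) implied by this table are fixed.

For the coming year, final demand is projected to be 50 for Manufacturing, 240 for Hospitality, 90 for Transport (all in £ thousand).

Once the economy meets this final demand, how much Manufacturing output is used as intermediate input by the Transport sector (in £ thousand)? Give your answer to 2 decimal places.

z_13 = 12.97

Technical coefficients a_ij = z_ij / X_j:
  a_11 = 34/680 = 0.05, a_21 = 68/680 = 0.10, a_31 = 306/680 = 0.45
  a_12 = 288/960 = 0.30, a_22 = 240/960 = 0.25, a_32 = 96/960 = 0.10
  a_13 = 70/1400 = 0.05, a_23 = 280/1400 = 0.20, a_33 = 210/1400 = 0.15
I − A =
  [   0.95    -0.30    -0.05]
  [  -0.10     0.75    -0.20]
  [  -0.45    -0.10     0.85]
Cofactors of I−A, C_ij = (−1)^(i+j)·(minor ij) (rows/columns in the sector order above):
  C_11 = (0.75)(0.85) − (-0.20)(-0.10) = 0.6175
  C_12 = −[(-0.10)(0.85) − (-0.20)(-0.45)] = 0.1750
  C_13 = (-0.10)(-0.10) − (0.75)(-0.45) = 0.3475
  C_21 = −[(-0.30)(0.85) − (-0.05)(-0.10)] = 0.2600
  C_22 = (0.95)(0.85) − (-0.05)(-0.45) = 0.7850
  C_23 = −[(0.95)(-0.10) − (-0.30)(-0.45)] = 0.2300
  C_31 = (-0.30)(-0.20) − (-0.05)(0.75) = 0.0975
  C_32 = −[(0.95)(-0.20) − (-0.05)(-0.10)] = 0.1950
  C_33 = (0.95)(0.75) − (-0.30)(-0.10) = 0.6825
det(I−A) = Σ_j (I−A)_1j·C_1j = (0.95)(0.6175) + (-0.30)(0.1750) + (-0.05)(0.3475) = 0.51675
adj(I−A) = Cᵀ =
  [ 0.6175   0.2600   0.0975]
  [ 0.1750   0.7850   0.1950]
  [ 0.3475   0.2300   0.6825]
(I − A)⁻¹ = adj(I−A) / det(I−A) ≈
  [   1.1950     0.5031     0.1887]
  [   0.3387     1.5191     0.3774]
  [   0.6725     0.4451     1.3208]
First solve x = (I − A)⁻¹ d = adj(I−A)·d / det(I−A); in particular x_3 = (0.3475·50 + 0.2300·240 + 0.6825·90) / 0.51675 = 134.00 / 0.51675 ≈ 259.3130.
Intermediate flow from 1 to 3: z_13 = a_13 · x_3 = 0.05 × 134.00 / 0.51675 = 6.70 / 0.51675 ≈ 12.97.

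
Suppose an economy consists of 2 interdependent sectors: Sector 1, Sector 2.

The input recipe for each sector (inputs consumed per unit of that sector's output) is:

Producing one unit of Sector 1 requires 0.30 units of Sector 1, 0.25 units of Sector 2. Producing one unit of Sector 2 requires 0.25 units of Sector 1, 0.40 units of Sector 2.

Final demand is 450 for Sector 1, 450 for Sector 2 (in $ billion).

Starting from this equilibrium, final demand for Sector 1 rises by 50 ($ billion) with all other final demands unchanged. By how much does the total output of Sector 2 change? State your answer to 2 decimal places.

I − A =
  [   0.70    -0.25]
  [  -0.25     0.60]
det(I−A) = (0.70)(0.60) − (-0.25)(-0.25) = 0.3575
adj(I−A) = [[0.60, 0.25], [0.25, 0.70]]
(I − A)⁻¹ = adj(I−A) / det(I−A) ≈
  [   1.6783     0.6993]
  [   0.6993     1.9580]
Δx = (I − A)⁻¹ Δd with Δd having +50 in the Sector 1 component and 0 elsewhere.
So Δx_2 = L_21 · (+50), where L_21 = adj(I−A)_21 / det(I−A) = 0.25 / 0.3575.
Δx_2 = 0.25 × (+50) / 0.3575 = 12.50 / 0.3575 ≈ 34.97.

Δx_2 = 34.97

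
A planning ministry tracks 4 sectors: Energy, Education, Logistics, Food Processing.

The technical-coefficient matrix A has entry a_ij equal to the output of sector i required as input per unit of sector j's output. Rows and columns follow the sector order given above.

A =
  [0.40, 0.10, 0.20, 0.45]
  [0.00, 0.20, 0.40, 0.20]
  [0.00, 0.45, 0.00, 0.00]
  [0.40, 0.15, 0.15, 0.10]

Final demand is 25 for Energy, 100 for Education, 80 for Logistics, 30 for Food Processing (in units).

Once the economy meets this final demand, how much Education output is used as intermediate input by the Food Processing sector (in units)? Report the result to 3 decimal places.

I − A =
  [   0.60    -0.10    -0.20    -0.45]
  [   0.00     0.80    -0.40    -0.20]
  [   0.00    -0.45     1.00     0.00]
  [  -0.40    -0.15    -0.15     0.90]
Compute the cofactors C_ij = (−1)^(i+j)·(3×3 minor ij) of I−A; the adjugate is their transpose:
adj(I−A) = Cᵀ =
  [ 0.514500   0.268875   0.258000   0.317000]
  [ 0.080000   0.360000   0.178000   0.120000]
  [ 0.036000   0.162000   0.262000   0.054000]
  [ 0.248000   0.206500   0.188000   0.372000]
det(I−A) = Σ_j (I−A)_1j·C_1j = (0.60)(0.514500) + (-0.10)(0.080000) + (-0.20)(0.036000) + (-0.45)(0.248000) = 0.1819
(I − A)⁻¹ = adj(I−A) / det(I−A) ≈
  [   2.8285     1.4781     1.4184     1.7427]
  [   0.4398     1.9791     0.9786     0.6597]
  [   0.1979     0.8906     1.4404     0.2969]
  [   1.3634     1.1352     1.0335     2.0451]
First solve x = (I − A)⁻¹ d = adj(I−A)·d / det(I−A); in particular x_4 = (0.248000·25 + 0.206500·100 + 0.188000·80 + 0.372000·30) / 0.1819 = 53.05 / 0.1819 ≈ 291.64376.
Intermediate flow from 2 to 4: z_24 = a_24 · x_4 = 0.20 × 53.05 / 0.1819 = 10.61 / 0.1819 ≈ 58.329.

z_24 = 58.329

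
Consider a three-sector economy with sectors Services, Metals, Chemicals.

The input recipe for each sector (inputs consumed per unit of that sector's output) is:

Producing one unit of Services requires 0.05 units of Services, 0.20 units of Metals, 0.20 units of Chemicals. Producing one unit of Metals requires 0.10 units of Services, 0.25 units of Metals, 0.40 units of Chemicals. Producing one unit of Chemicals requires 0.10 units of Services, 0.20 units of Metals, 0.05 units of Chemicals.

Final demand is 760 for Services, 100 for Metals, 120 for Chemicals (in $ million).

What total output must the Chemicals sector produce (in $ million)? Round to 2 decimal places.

x_C = 536.88

I − A =
  [   0.95    -0.10    -0.10]
  [  -0.20     0.75    -0.20]
  [  -0.20    -0.40     0.95]
Cofactors of I−A, C_ij = (−1)^(i+j)·(minor ij) (rows/columns in the sector order above):
  C_11 = (0.75)(0.95) − (-0.20)(-0.40) = 0.6325
  C_12 = −[(-0.20)(0.95) − (-0.20)(-0.20)] = 0.2300
  C_13 = (-0.20)(-0.40) − (0.75)(-0.20) = 0.2300
  C_21 = −[(-0.10)(0.95) − (-0.10)(-0.40)] = 0.1350
  C_22 = (0.95)(0.95) − (-0.10)(-0.20) = 0.8825
  C_23 = −[(0.95)(-0.40) − (-0.10)(-0.20)] = 0.4000
  C_31 = (-0.10)(-0.20) − (-0.10)(0.75) = 0.0950
  C_32 = −[(0.95)(-0.20) − (-0.10)(-0.20)] = 0.2100
  C_33 = (0.95)(0.75) − (-0.10)(-0.20) = 0.6925
det(I−A) = Σ_j (I−A)_1j·C_1j = (0.95)(0.6325) + (-0.10)(0.2300) + (-0.10)(0.2300) = 0.554875
adj(I−A) = Cᵀ =
  [ 0.6325   0.1350   0.0950]
  [ 0.2300   0.8825   0.2100]
  [ 0.2300   0.4000   0.6925]
(I − A)⁻¹ = adj(I−A) / det(I−A) ≈
  [   1.1399     0.2433     0.1712]
  [   0.4145     1.5904     0.3785]
  [   0.4145     0.7209     1.2480]
x = (I − A)⁻¹ d = adj(I−A)·d / det(I−A), with det(I−A) = 0.554875:
  x_S = (0.6325·760 + 0.1350·100 + 0.0950·120) / 0.554875 = 505.60 / 0.554875 ≈ 911.20
  x_M = (0.2300·760 + 0.8825·100 + 0.2100·120) / 0.554875 = 288.25 / 0.554875 ≈ 519.49
  x_C = (0.2300·760 + 0.4000·100 + 0.6925·120) / 0.554875 = 297.90 / 0.554875 ≈ 536.88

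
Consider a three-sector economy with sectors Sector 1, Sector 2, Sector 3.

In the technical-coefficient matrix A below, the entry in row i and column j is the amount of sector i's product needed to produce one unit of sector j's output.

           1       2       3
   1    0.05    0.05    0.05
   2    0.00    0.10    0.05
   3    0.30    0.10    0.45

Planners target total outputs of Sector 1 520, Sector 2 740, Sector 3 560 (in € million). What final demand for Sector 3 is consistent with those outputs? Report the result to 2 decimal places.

I − A =
  [   0.95    -0.05    -0.05]
  [   0.00     0.90    -0.05]
  [  -0.30    -0.10     0.55]
d = (I − A) x:
  d_1 = (+0.95)·520 + (-0.05)·740 + (-0.05)·560 = 429.00
  d_2 = (+0.00)·520 + (+0.90)·740 + (-0.05)·560 = 638.00
  d_3 = (-0.30)·520 + (-0.10)·740 + (+0.55)·560 = 78.00

d_3 = 78.00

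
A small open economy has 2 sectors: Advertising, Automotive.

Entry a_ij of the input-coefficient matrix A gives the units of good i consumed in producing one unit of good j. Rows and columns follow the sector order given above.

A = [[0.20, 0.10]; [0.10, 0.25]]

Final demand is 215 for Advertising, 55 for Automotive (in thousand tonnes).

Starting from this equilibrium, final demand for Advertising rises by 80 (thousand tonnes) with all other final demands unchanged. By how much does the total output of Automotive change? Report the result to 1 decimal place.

I − A =
  [   0.80    -0.10]
  [  -0.10     0.75]
det(I−A) = (0.80)(0.75) − (-0.10)(-0.10) = 0.5900
adj(I−A) = [[0.75, 0.10], [0.10, 0.80]]
(I − A)⁻¹ = adj(I−A) / det(I−A) ≈
  [   1.2712     0.1695]
  [   0.1695     1.3559]
Δx = (I − A)⁻¹ Δd with Δd having +80 in the Advertising component and 0 elsewhere.
So Δx_2 = L_21 · (+80), where L_21 = adj(I−A)_21 / det(I−A) = 0.10 / 0.5900.
Δx_2 = 0.10 × (+80) / 0.5900 = 8.00 / 0.5900 ≈ 13.6.

Δx_2 = 13.6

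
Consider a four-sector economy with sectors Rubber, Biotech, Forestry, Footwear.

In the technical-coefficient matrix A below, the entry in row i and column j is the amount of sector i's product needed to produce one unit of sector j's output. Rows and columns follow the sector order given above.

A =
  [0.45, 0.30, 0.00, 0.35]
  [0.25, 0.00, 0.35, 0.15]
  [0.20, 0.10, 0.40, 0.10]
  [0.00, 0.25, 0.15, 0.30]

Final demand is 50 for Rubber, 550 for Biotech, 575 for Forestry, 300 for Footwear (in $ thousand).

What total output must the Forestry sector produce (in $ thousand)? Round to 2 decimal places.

I − A =
  [   0.55    -0.30     0.00    -0.35]
  [  -0.25     1.00    -0.35    -0.15]
  [  -0.20    -0.10     0.60    -0.10]
  [   0.00    -0.25    -0.15     0.70]
Compute the cofactors C_ij = (−1)^(i+j)·(3×3 minor ij) of I−A; the adjugate is their transpose:
adj(I−A) = Cᵀ =
  [ 0.347000   0.179250   0.163375   0.235250]
  [ 0.154750   0.212250   0.160250   0.145750]
  [ 0.156250   0.111750   0.290000   0.143500]
  [ 0.088750   0.099750   0.119375   0.244750]
det(I−A) = Σ_j (I−A)_1j·C_1j = (0.55)(0.347000) + (-0.30)(0.154750) + (0.00)(0.156250) + (-0.35)(0.088750) = 0.1133625
(I − A)⁻¹ = adj(I−A) / det(I−A) ≈
  [   3.0610     1.5812     1.4412     2.0752]
  [   1.3651     1.8723     1.4136     1.2857]
  [   1.3783     0.9858     2.5582     1.2659]
  [   0.7829     0.8799     1.0530     2.1590]
x = (I − A)⁻¹ d = adj(I−A)·d / det(I−A), with det(I−A) = 0.1133625:
  x_1 = (0.347000·50 + 0.179250·550 + 0.163375·575 + 0.235250·300) / 0.1133625 = 280.453125 / 0.1133625 ≈ 2473.95
  x_2 = (0.154750·50 + 0.212250·550 + 0.160250·575 + 0.145750·300) / 0.1133625 = 260.34375 / 0.1133625 ≈ 2296.56
  x_3 = (0.156250·50 + 0.111750·550 + 0.290000·575 + 0.143500·300) / 0.1133625 = 279.075 / 0.1133625 ≈ 2461.79
  x_4 = (0.088750·50 + 0.099750·550 + 0.119375·575 + 0.244750·300) / 0.1133625 = 201.365625 / 0.1133625 ≈ 1776.30

x_3 = 2461.79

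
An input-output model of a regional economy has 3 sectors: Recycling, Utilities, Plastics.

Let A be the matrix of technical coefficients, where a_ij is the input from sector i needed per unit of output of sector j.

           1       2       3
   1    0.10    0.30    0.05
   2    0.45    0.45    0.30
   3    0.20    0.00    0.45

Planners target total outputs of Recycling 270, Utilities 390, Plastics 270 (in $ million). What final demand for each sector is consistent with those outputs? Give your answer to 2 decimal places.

d_1 = 112.50, d_2 = 12.00, d_3 = 94.50

I − A =
  [   0.90    -0.30    -0.05]
  [  -0.45     0.55    -0.30]
  [  -0.20     0.00     0.55]
d = (I − A) x:
  d_1 = (+0.90)·270 + (-0.30)·390 + (-0.05)·270 = 112.50
  d_2 = (-0.45)·270 + (+0.55)·390 + (-0.30)·270 = 12.00
  d_3 = (-0.20)·270 + (+0.00)·390 + (+0.55)·270 = 94.50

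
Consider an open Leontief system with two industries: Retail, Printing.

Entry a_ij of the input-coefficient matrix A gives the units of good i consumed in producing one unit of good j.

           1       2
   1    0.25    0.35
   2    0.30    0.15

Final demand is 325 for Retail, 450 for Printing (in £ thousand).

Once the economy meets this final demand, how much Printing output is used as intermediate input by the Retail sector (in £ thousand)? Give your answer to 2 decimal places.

I − A =
  [   0.75    -0.35]
  [  -0.30     0.85]
det(I−A) = (0.75)(0.85) − (-0.35)(-0.30) = 0.5325
adj(I−A) = [[0.85, 0.35], [0.30, 0.75]]
(I − A)⁻¹ = adj(I−A) / det(I−A) ≈
  [   1.5962     0.6573]
  [   0.5634     1.4085]
First solve x = (I − A)⁻¹ d = adj(I−A)·d / det(I−A); in particular x_1 = (0.85·325 + 0.35·450) / 0.5325 = 433.75 / 0.5325 ≈ 814.5540.
Intermediate flow from 2 to 1: z_21 = a_21 · x_1 = 0.30 × 433.75 / 0.5325 = 130.125 / 0.5325 ≈ 244.37.

z_21 = 244.37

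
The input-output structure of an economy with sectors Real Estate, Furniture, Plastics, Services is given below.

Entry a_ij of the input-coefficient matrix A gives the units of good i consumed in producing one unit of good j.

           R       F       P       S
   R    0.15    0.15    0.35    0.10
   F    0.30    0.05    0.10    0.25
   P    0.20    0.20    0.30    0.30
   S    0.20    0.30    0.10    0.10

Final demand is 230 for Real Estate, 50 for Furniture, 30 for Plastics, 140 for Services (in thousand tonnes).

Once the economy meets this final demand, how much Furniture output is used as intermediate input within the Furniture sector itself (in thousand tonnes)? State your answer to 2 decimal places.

I − A =
  [   0.85    -0.15    -0.35    -0.10]
  [  -0.30     0.95    -0.10    -0.25]
  [  -0.20    -0.20     0.70    -0.30]
  [  -0.20    -0.30    -0.10     0.90]
Compute the cofactors C_ij = (−1)^(i+j)·(3×3 minor ij) of I−A; the adjugate is their transpose:
adj(I−A) = Cᵀ =
  [ 0.48550   0.20750   0.30275   0.21250]
  [ 0.24400   0.41000   0.21075   0.21125]
  [ 0.30400   0.26750   0.58700   0.30375]
  [ 0.22300   0.21250   0.20275   0.42625]
det(I−A) = Σ_j (I−A)_1j·C_1j = (0.85)(0.48550) + (-0.15)(0.24400) + (-0.35)(0.30400) + (-0.10)(0.22300) = 0.247375
(I − A)⁻¹ = adj(I−A) / det(I−A) ≈
  [   1.9626     0.8388     1.2239     0.8590]
  [   0.9864     1.6574     0.8519     0.8540]
  [   1.2289     1.0814     2.3729     1.2279]
  [   0.9015     0.8590     0.8196     1.7231]
First solve x = (I − A)⁻¹ d = adj(I−A)·d / det(I−A); in particular x_F = (0.24400·230 + 0.41000·50 + 0.21075·30 + 0.21125·140) / 0.247375 = 112.5175 / 0.247375 ≈ 454.8459.
Intermediate flow from F to F: z_FF = a_FF · x_F = 0.05 × 112.5175 / 0.247375 = 5.625875 / 0.247375 ≈ 22.74.

z_FF = 22.74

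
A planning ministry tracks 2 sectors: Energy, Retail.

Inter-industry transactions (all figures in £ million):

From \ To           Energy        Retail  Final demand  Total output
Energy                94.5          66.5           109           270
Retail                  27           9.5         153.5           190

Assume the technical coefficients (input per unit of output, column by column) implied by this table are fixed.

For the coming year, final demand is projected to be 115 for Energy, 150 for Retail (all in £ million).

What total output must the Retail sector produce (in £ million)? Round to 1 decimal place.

x_R = 187.1

Technical coefficients a_ij = z_ij / X_j:
  a_EE = 94.5/270 = 0.35, a_RE = 27/270 = 0.10
  a_ER = 66.5/190 = 0.35, a_RR = 9.5/190 = 0.05
I − A =
  [   0.65    -0.35]
  [  -0.10     0.95]
det(I−A) = (0.65)(0.95) − (-0.35)(-0.10) = 0.5825
adj(I−A) = [[0.95, 0.35], [0.10, 0.65]]
(I − A)⁻¹ = adj(I−A) / det(I−A) ≈
  [   1.6309     0.6009]
  [   0.1717     1.1159]
x = (I − A)⁻¹ d = adj(I−A)·d / det(I−A), with det(I−A) = 0.5825:
  x_E = (0.95·115 + 0.35·150) / 0.5825 = 161.75 / 0.5825 ≈ 277.7
  x_R = (0.10·115 + 0.65·150) / 0.5825 = 109.00 / 0.5825 ≈ 187.1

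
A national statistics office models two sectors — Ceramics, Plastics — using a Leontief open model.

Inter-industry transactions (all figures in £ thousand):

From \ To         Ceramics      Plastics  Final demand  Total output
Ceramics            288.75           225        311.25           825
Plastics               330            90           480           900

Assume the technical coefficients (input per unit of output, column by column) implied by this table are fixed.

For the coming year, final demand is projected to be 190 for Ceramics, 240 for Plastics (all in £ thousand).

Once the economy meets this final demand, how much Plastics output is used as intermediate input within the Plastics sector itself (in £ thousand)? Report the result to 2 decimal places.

z_22 = 47.84

Technical coefficients a_ij = z_ij / X_j:
  a_11 = 288.75/825 = 0.35, a_21 = 330/825 = 0.40
  a_12 = 225/900 = 0.25, a_22 = 90/900 = 0.10
I − A =
  [   0.65    -0.25]
  [  -0.40     0.90]
det(I−A) = (0.65)(0.90) − (-0.25)(-0.40) = 0.4850
adj(I−A) = [[0.90, 0.25], [0.40, 0.65]]
(I − A)⁻¹ = adj(I−A) / det(I−A) ≈
  [   1.8557     0.5155]
  [   0.8247     1.3402]
First solve x = (I − A)⁻¹ d = adj(I−A)·d / det(I−A); in particular x_2 = (0.40·190 + 0.65·240) / 0.4850 = 232.00 / 0.4850 ≈ 478.3505.
Intermediate flow from 2 to 2: z_22 = a_22 · x_2 = 0.10 × 232.00 / 0.4850 = 23.20 / 0.4850 ≈ 47.84.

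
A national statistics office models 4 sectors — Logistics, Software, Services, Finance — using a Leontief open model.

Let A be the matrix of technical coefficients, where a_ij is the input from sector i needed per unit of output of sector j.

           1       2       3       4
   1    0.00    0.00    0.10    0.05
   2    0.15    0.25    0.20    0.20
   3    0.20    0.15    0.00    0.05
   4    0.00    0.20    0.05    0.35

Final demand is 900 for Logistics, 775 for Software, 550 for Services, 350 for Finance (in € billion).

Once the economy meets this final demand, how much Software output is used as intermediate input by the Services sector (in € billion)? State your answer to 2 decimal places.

I − A =
  [   1.00     0.00    -0.10    -0.05]
  [  -0.15     0.75    -0.20    -0.20]
  [  -0.20    -0.15     1.00    -0.05]
  [   0.00    -0.20    -0.05     0.65]
Compute the cofactors C_ij = (−1)^(i+j)·(3×3 minor ij) of I−A; the adjugate is their transpose:
adj(I−A) = Cᵀ =
  [ 0.422625   0.021125   0.048625   0.042750]
  [ 0.125125   0.634000   0.150125   0.216250]
  [ 0.105625   0.109500   0.446000   0.076125]
  [ 0.046625   0.203500   0.080500   0.702750]
det(I−A) = Σ_j (I−A)_1j·C_1j = (1.00)(0.422625) + (0.00)(0.125125) + (-0.10)(0.105625) + (-0.05)(0.046625) = 0.40973125
(I − A)⁻¹ = adj(I−A) / det(I−A) ≈
  [   1.0315     0.0516     0.1187     0.1043]
  [   0.3054     1.5474     0.3664     0.5278]
  [   0.2578     0.2672     1.0885     0.1858]
  [   0.1138     0.4967     0.1965     1.7151]
First solve x = (I − A)⁻¹ d = adj(I−A)·d / det(I−A); in particular x_3 = (0.105625·900 + 0.109500·775 + 0.446000·550 + 0.076125·350) / 0.40973125 = 451.86875 / 0.40973125 ≈ 1102.8418.
Intermediate flow from 2 to 3: z_23 = a_23 · x_3 = 0.20 × 451.86875 / 0.40973125 = 90.37375 / 0.40973125 ≈ 220.57.

z_23 = 220.57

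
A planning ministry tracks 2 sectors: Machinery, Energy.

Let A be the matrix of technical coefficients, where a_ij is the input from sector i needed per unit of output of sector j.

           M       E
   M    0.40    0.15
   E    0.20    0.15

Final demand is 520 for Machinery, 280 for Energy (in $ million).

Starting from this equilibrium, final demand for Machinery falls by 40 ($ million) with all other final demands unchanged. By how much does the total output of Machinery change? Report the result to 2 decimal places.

Δx_M = -70.83

I − A =
  [   0.60    -0.15]
  [  -0.20     0.85]
det(I−A) = (0.60)(0.85) − (-0.15)(-0.20) = 0.4800
adj(I−A) = [[0.85, 0.15], [0.20, 0.60]]
(I − A)⁻¹ = adj(I−A) / det(I−A) ≈
  [   1.7708     0.3125]
  [   0.4167     1.2500]
Δx = (I − A)⁻¹ Δd with Δd having -40 in the Machinery component and 0 elsewhere.
So Δx_M = L_MM · (-40), where L_MM = adj(I−A)_MM / det(I−A) = 0.85 / 0.4800.
Δx_M = 0.85 × (-40) / 0.4800 = -34.00 / 0.4800 ≈ -70.83.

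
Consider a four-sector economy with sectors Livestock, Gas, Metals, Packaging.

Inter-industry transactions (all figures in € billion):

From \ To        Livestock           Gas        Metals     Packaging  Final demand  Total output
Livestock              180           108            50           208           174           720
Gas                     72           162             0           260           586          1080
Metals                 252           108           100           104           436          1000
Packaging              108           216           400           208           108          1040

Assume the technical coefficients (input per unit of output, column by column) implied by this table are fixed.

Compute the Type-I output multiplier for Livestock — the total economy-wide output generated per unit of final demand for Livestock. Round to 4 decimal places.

Technical coefficients a_ij = z_ij / X_j:
  a_LL = 180/720 = 0.25, a_GL = 72/720 = 0.10, a_ML = 252/720 = 0.35, a_PL = 108/720 = 0.15
  a_LG = 108/1080 = 0.10, a_GG = 162/1080 = 0.15, a_MG = 108/1080 = 0.10, a_PG = 216/1080 = 0.20
  a_LM = 50/1000 = 0.05, a_GM = 0/1000 = 0.00, a_MM = 100/1000 = 0.10, a_PM = 400/1000 = 0.40
  a_LP = 208/1040 = 0.20, a_GP = 260/1040 = 0.25, a_MP = 104/1040 = 0.10, a_PP = 208/1040 = 0.20
I − A =
  [   0.75    -0.10    -0.05    -0.20]
  [  -0.10     0.85     0.00    -0.25]
  [  -0.35    -0.10     0.90    -0.10]
  [  -0.15    -0.20    -0.40     0.80]
Compute the cofactors C_ij = (−1)^(i+j)·(3×3 minor ij) of I−A; the adjugate is their transpose:
adj(I−A) = Cᵀ =
  [ 0.523000   0.117000   0.109500   0.181000]
  [ 0.136750   0.440250   0.088875   0.182875]
  [ 0.247000   0.115500   0.431250   0.151750]
  [ 0.255750   0.189750   0.258375   0.549375]
det(I−A) = Σ_j (I−A)_1j·C_1j = (0.75)(0.523000) + (-0.10)(0.136750) + (-0.05)(0.247000) + (-0.20)(0.255750) = 0.315075
(I − A)⁻¹ = adj(I−A) / det(I−A) ≈
  [   1.65992     0.37134     0.34754     0.57447]
  [   0.43402     1.39729     0.28208     0.58042]
  [   0.78394     0.36658     1.36872     0.48163]
  [   0.81171     0.60224     0.82004     1.74363]
The output multiplier for sector j is the column-j sum of the Leontief inverse (I − A)⁻¹ = adj(I−A) / det(I−A).
Column L of adj(I−A): (0.523000, 0.136750, 0.247000, 0.255750); det(I−A) = 0.315075.
m_L = (0.523000 + 0.136750 + 0.247000 + 0.255750) / 0.315075 = 1.1625 / 0.315075 ≈ 3.6896.

m_L = 3.6896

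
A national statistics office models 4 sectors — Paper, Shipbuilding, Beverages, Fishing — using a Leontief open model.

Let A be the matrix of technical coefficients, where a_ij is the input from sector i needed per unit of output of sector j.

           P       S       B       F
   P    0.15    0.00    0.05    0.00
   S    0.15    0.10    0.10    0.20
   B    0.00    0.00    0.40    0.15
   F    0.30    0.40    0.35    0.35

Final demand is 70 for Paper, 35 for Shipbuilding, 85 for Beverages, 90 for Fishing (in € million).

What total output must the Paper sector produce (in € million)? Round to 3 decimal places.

x_P = 96.950

I − A =
  [   0.85     0.00    -0.05     0.00]
  [  -0.15     0.90    -0.10    -0.20]
  [   0.00     0.00     0.60    -0.15]
  [  -0.30    -0.40    -0.35     0.65]
Compute the cofactors C_ij = (−1)^(i+j)·(3×3 minor ij) of I−A; the adjugate is their transpose:
adj(I−A) = Cᵀ =
  [ 0.249750   0.003000   0.025250   0.006750]
  [ 0.091125   0.284625   0.122625   0.115875]
  [ 0.049500   0.051000   0.429250   0.114750]
  [ 0.198000   0.204000   0.318250   0.459000]
det(I−A) = Σ_j (I−A)_1j·C_1j = (0.85)(0.249750) + (0.00)(0.091125) + (-0.05)(0.049500) + (0.00)(0.198000) = 0.2098125
(I − A)⁻¹ = adj(I−A) / det(I−A) ≈
  [   1.1903     0.0143     0.1203     0.0322]
  [   0.4343     1.3566     0.5845     0.5523]
  [   0.2359     0.2431     2.0459     0.5469]
  [   0.9437     0.9723     1.5168     2.1877]
x = (I − A)⁻¹ d = adj(I−A)·d / det(I−A), with det(I−A) = 0.2098125:
  x_P = (0.249750·70 + 0.003000·35 + 0.025250·85 + 0.006750·90) / 0.2098125 = 20.34125 / 0.2098125 ≈ 96.950
  x_S = (0.091125·70 + 0.284625·35 + 0.122625·85 + 0.115875·90) / 0.2098125 = 37.1925 / 0.2098125 ≈ 177.265
  x_B = (0.049500·70 + 0.051000·35 + 0.429250·85 + 0.114750·90) / 0.2098125 = 52.06375 / 0.2098125 ≈ 248.144
  x_F = (0.198000·70 + 0.204000·35 + 0.318250·85 + 0.459000·90) / 0.2098125 = 89.36125 / 0.2098125 ≈ 425.910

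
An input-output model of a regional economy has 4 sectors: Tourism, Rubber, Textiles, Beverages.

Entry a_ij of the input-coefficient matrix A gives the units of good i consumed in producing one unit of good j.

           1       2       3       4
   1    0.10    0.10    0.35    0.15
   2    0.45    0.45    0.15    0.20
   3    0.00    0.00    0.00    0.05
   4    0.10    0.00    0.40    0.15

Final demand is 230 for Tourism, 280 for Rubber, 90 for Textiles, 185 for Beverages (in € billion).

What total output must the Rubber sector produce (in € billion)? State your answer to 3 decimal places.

I − A =
  [   0.90    -0.10    -0.35    -0.15]
  [  -0.45     0.55    -0.15    -0.20]
  [   0.00     0.00     1.00    -0.05]
  [  -0.10     0.00    -0.40     0.85]
Compute the cofactors C_ij = (−1)^(i+j)·(3×3 minor ij) of I−A; the adjugate is their transpose:
adj(I−A) = Cᵀ =
  [ 0.456500   0.083000   0.217375   0.112875]
  [ 0.394250   0.730250   0.352375   0.262125]
  [ 0.002750   0.000500   0.372250   0.022500]
  [ 0.055000   0.010000   0.200750   0.450000]
det(I−A) = Σ_j (I−A)_1j·C_1j = (0.90)(0.456500) + (-0.10)(0.394250) + (-0.35)(0.002750) + (-0.15)(0.055000) = 0.3622125
(I − A)⁻¹ = adj(I−A) / det(I−A) ≈
  [   1.2603     0.2291     0.6001     0.3116]
  [   1.0884     2.0161     0.9728     0.7237]
  [   0.0076     0.0014     1.0277     0.0621]
  [   0.1518     0.0276     0.5542     1.2424]
x = (I − A)⁻¹ d = adj(I−A)·d / det(I−A), with det(I−A) = 0.3622125:
  x_1 = (0.456500·230 + 0.083000·280 + 0.217375·90 + 0.112875·185) / 0.3622125 = 168.680625 / 0.3622125 ≈ 465.695
  x_2 = (0.394250·230 + 0.730250·280 + 0.352375·90 + 0.262125·185) / 0.3622125 = 375.354375 / 0.3622125 ≈ 1036.282
  x_3 = (0.002750·230 + 0.000500·280 + 0.372250·90 + 0.022500·185) / 0.3622125 = 38.4375 / 0.3622125 ≈ 106.119
  x_4 = (0.055000·230 + 0.010000·280 + 0.200750·90 + 0.450000·185) / 0.3622125 = 116.7675 / 0.3622125 ≈ 322.373

x_2 = 1036.282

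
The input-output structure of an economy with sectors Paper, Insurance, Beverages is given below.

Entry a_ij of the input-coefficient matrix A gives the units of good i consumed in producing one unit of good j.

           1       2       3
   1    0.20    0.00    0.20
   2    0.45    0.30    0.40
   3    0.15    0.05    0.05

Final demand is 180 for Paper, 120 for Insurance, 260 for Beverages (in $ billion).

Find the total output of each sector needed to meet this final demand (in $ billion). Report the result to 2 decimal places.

x_1 = 313.35, x_2 = 574.82, x_3 = 353.41

I − A =
  [   0.80     0.00    -0.20]
  [  -0.45     0.70    -0.40]
  [  -0.15    -0.05     0.95]
Cofactors of I−A, C_ij = (−1)^(i+j)·(minor ij) (rows/columns in the sector order above):
  C_11 = (0.70)(0.95) − (-0.40)(-0.05) = 0.6450
  C_12 = −[(-0.45)(0.95) − (-0.40)(-0.15)] = 0.4875
  C_13 = (-0.45)(-0.05) − (0.70)(-0.15) = 0.1275
  C_21 = −[(0.00)(0.95) − (-0.20)(-0.05)] = 0.0100
  C_22 = (0.80)(0.95) − (-0.20)(-0.15) = 0.7300
  C_23 = −[(0.80)(-0.05) − (0.00)(-0.15)] = 0.0400
  C_31 = (0.00)(-0.40) − (-0.20)(0.70) = 0.1400
  C_32 = −[(0.80)(-0.40) − (-0.20)(-0.45)] = 0.4100
  C_33 = (0.80)(0.70) − (0.00)(-0.45) = 0.5600
det(I−A) = Σ_j (I−A)_1j·C_1j = (0.80)(0.6450) + (0.00)(0.4875) + (-0.20)(0.1275) = 0.4905
adj(I−A) = Cᵀ =
  [ 0.6450   0.0100   0.1400]
  [ 0.4875   0.7300   0.4100]
  [ 0.1275   0.0400   0.5600]
(I − A)⁻¹ = adj(I−A) / det(I−A) ≈
  [   1.3150     0.0204     0.2854]
  [   0.9939     1.4883     0.8359]
  [   0.2599     0.0815     1.1417]
x = (I − A)⁻¹ d = adj(I−A)·d / det(I−A), with det(I−A) = 0.4905:
  x_1 = (0.6450·180 + 0.0100·120 + 0.1400·260) / 0.4905 = 153.70 / 0.4905 ≈ 313.35
  x_2 = (0.4875·180 + 0.7300·120 + 0.4100·260) / 0.4905 = 281.95 / 0.4905 ≈ 574.82
  x_3 = (0.1275·180 + 0.0400·120 + 0.5600·260) / 0.4905 = 173.35 / 0.4905 ≈ 353.41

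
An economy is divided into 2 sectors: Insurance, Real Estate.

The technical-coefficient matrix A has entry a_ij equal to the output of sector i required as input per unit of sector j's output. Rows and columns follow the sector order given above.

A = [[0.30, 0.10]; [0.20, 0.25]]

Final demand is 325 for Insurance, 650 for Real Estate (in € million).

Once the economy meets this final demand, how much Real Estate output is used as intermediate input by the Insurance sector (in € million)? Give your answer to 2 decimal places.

z_21 = 122.28

I − A =
  [   0.70    -0.10]
  [  -0.20     0.75]
det(I−A) = (0.70)(0.75) − (-0.10)(-0.20) = 0.5050
adj(I−A) = [[0.75, 0.10], [0.20, 0.70]]
(I − A)⁻¹ = adj(I−A) / det(I−A) ≈
  [   1.4851     0.1980]
  [   0.3960     1.3861]
First solve x = (I − A)⁻¹ d = adj(I−A)·d / det(I−A); in particular x_1 = (0.75·325 + 0.10·650) / 0.5050 = 308.75 / 0.5050 ≈ 611.3861.
Intermediate flow from 2 to 1: z_21 = a_21 · x_1 = 0.20 × 308.75 / 0.5050 = 61.75 / 0.5050 ≈ 122.28.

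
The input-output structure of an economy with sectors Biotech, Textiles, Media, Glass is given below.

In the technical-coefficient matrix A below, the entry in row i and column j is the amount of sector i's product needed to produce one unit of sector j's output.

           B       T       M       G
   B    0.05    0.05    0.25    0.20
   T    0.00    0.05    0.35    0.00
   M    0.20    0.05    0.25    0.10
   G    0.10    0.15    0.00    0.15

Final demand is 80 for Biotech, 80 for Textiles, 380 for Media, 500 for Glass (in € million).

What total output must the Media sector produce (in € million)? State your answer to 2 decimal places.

x_M = 743.60

I − A =
  [   0.95    -0.05    -0.25    -0.20]
  [   0.00     0.95    -0.35     0.00]
  [  -0.20    -0.05     0.75    -0.10]
  [  -0.10    -0.15     0.00     0.85]
Compute the cofactors C_ij = (−1)^(i+j)·(3×3 minor ij) of I−A; the adjugate is their transpose:
adj(I−A) = Cᵀ =
  [ 0.585500   0.068750   0.227250   0.164500]
  [ 0.063000   0.545625   0.275625   0.047250]
  [ 0.171000   0.068625   0.748125   0.128250]
  [ 0.080000   0.104375   0.075375   0.609250]
det(I−A) = Σ_j (I−A)_1j·C_1j = (0.95)(0.585500) + (-0.05)(0.063000) + (-0.25)(0.171000) + (-0.20)(0.080000) = 0.494325
(I − A)⁻¹ = adj(I−A) / det(I−A) ≈
  [   1.1844     0.1391     0.4597     0.3328]
  [   0.1274     1.1038     0.5576     0.0956]
  [   0.3459     0.1388     1.5134     0.2594]
  [   0.1618     0.2111     0.1525     1.2325]
x = (I − A)⁻¹ d = adj(I−A)·d / det(I−A), with det(I−A) = 0.494325:
  x_B = (0.585500·80 + 0.068750·80 + 0.227250·380 + 0.164500·500) / 0.494325 = 220.945 / 0.494325 ≈ 446.96
  x_T = (0.063000·80 + 0.545625·80 + 0.275625·380 + 0.047250·500) / 0.494325 = 177.0525 / 0.494325 ≈ 358.17
  x_M = (0.171000·80 + 0.068625·80 + 0.748125·380 + 0.128250·500) / 0.494325 = 367.5825 / 0.494325 ≈ 743.60
  x_G = (0.080000·80 + 0.104375·80 + 0.075375·380 + 0.609250·500) / 0.494325 = 348.0175 / 0.494325 ≈ 704.03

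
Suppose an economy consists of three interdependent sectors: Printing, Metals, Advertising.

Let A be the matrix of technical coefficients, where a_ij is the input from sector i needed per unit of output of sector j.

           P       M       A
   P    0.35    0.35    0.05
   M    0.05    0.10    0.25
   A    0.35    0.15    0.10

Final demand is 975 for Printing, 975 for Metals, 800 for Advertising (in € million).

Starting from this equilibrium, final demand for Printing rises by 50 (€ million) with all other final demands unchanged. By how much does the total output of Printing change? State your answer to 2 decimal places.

I − A =
  [   0.65    -0.35    -0.05]
  [  -0.05     0.90    -0.25]
  [  -0.35    -0.15     0.90]
Cofactors of I−A, C_ij = (−1)^(i+j)·(minor ij) (rows/columns in the sector order above):
  C_11 = (0.90)(0.90) − (-0.25)(-0.15) = 0.7725
  C_12 = −[(-0.05)(0.90) − (-0.25)(-0.35)] = 0.1325
  C_13 = (-0.05)(-0.15) − (0.90)(-0.35) = 0.3225
  C_21 = −[(-0.35)(0.90) − (-0.05)(-0.15)] = 0.3225
  C_22 = (0.65)(0.90) − (-0.05)(-0.35) = 0.5675
  C_23 = −[(0.65)(-0.15) − (-0.35)(-0.35)] = 0.2200
  C_31 = (-0.35)(-0.25) − (-0.05)(0.90) = 0.1325
  C_32 = −[(0.65)(-0.25) − (-0.05)(-0.05)] = 0.1650
  C_33 = (0.65)(0.90) − (-0.35)(-0.05) = 0.5675
det(I−A) = Σ_j (I−A)_1j·C_1j = (0.65)(0.7725) + (-0.35)(0.1325) + (-0.05)(0.3225) = 0.439625
adj(I−A) = Cᵀ =
  [ 0.7725   0.3225   0.1325]
  [ 0.1325   0.5675   0.1650]
  [ 0.3225   0.2200   0.5675]
(I − A)⁻¹ = adj(I−A) / det(I−A) ≈
  [   1.7572     0.7336     0.3014]
  [   0.3014     1.2909     0.3753]
  [   0.7336     0.5004     1.2909]
Δx = (I − A)⁻¹ Δd with Δd having +50 in the Printing component and 0 elsewhere.
So Δx_P = L_PP · (+50), where L_PP = adj(I−A)_PP / det(I−A) = 0.7725 / 0.439625.
Δx_P = 0.7725 × (+50) / 0.439625 = 38.625 / 0.439625 ≈ 87.86.

Δx_P = 87.86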